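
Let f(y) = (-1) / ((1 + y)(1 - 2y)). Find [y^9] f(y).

-341

Partial fractions give a closed form: a_n = (-1/3)·(-1)^n + (-2/3)·2^n.
At n = 9: a_9 = -341.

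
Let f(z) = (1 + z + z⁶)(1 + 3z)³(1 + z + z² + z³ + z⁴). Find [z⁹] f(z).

(1 + z + z⁶) has coefficients 1,1,0,0,0,0,1 for degrees 0…6.
(1 + 3z)³ has coefficients 1,9,27,27,0,0,0,0,0,0 for degrees 0…9.
Finally multiplying by (1 + z + z² + z³ + z⁴), the product of all factors after the first has coefficients 1,10,37,64,64,63,54,27,0,0 for degrees 0…9.
[z⁹] = 1·0 + 1·0 + 1·64 = 64.

64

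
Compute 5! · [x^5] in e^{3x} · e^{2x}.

3125

The EGF product rule gives c_5 = Σ_{k_1+k_2=5} C(5; k_1,k_2) · ∏ g_i(k_i), where e^{3x} gives (3)^k; e^{2x} gives (2)^k.
g_1(k) for k = 0…5: 1, 3, 9, 27, 81, 243.
g_2(k) for k = 0…5: 1, 2, 4, 8, 16, 32.
c_5 = Σ_k C(5,k)·g_1(k)·g_2(5−k) = 1·1·32 + 5·3·16 + 10·9·8 + 10·27·4 + 5·81·2 + 1·243·1 = 32 + 240 + 720 + 1080 + 810 + 243 = 3125.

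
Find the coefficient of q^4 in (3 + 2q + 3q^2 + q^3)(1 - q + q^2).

(3 + 2q + 3q^2 + q^3) has coefficients 3,2,3,1 for degrees 0…3.
(1 - q + q^2) has coefficients 1,-1,1,0,0 for degrees 0…4.
[q^4] = 3·0 + 2·0 + 3·1 + 1·(-1) = 2.

2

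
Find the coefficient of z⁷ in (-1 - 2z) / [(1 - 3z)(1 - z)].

The denominator gives the recurrence a_n = 4a_(n−1) − 3a_(n−2) for n ≥ 2; the numerator fixes a_0 = -1, a_1 = -6.
Iterating: -1, -6, -21, -66, -201, -606, -1821, -5466, so a_7 = -5466.

-5466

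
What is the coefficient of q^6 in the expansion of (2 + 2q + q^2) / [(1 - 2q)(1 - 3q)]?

The denominator gives the recurrence a_n = 5a_(n−1) − 6a_(n−2) for n ≥ 3; the numerator fixes a_0 = 2, a_1 = 12, a_2 = 49.
Iterating: 2, 12, 49, 173, 571, 1817, 5659, so a_6 = 5659.

5659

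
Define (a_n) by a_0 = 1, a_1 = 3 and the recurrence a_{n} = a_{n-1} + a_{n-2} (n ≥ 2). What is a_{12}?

521

The ordinary generating function has denominator 1 - z - z^2.
Iterating the recurrence: a_0,…,a_{12} = 1, 3, 4, 7, 11, 18, 29, 47, 76, 123, 199, 322, 521.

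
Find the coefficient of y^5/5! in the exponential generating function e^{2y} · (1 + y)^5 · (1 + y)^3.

42112

The EGF product rule gives c_5 = Σ_{k_1+k_2+k_3=5} C(5; k_1,k_2,k_3) · ∏ g_i(k_i), where e^{2y} gives (2)^k; (1+y)^5 gives the falling factorial (5)_k; (1+y)^3 gives the falling factorial (3)_k.
g_1(k) for k = 0…5: 1, 2, 4, 8, 16, 32.
g_2(k) for k = 0…5: 1, 5, 20, 60, 120, 120.
g_3(k) for k = 0…5: 1, 3, 6, 6, 0, 0.
First combine the last two factors: h(k) = Σ_j C(k,j)·g_2(j)·g_3(k−j) for k = 0…5: 1, 8, 56, 336, 1680, 6720.
c_5 = Σ_k C(5,k)·g_1(k)·h(5−k) = 1·1·6720 + 5·2·1680 + 10·4·336 + 10·8·56 + 5·16·8 + 1·32·1 = 6720 + 16800 + 13440 + 4480 + 640 + 32 = 42112.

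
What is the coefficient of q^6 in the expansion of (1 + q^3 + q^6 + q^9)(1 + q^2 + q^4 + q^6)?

(1 + q^3 + q^6 + q^9) has coefficients 1,0,0,1,0,0,1 for degrees 0…6.
(1 + q^2 + q^4 + q^6) has coefficients 1,0,1,0,1,0,1 for degrees 0…6.
[q^6] = 1·1 + 1·0 + 1·1 = 2.

2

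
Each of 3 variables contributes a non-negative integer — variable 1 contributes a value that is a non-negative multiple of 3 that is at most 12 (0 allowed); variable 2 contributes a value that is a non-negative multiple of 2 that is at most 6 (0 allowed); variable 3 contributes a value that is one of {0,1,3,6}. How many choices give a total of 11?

The generating function for the choices is (1 + q³ + q⁶ + q⁹ + q¹²)·(1 + q² + q⁴ + q⁶)·(1 + q + q³ + q⁶); the count is [q¹¹].
(1 + q³ + q⁶ + q⁹ + q¹²) has coefficients 1,0,0,1,0,0,1,0,0,1,0,0 for degrees 0…11.
(1 + q² + q⁴ + q⁶) has coefficients 1,0,1,0,1,0,1,0,0,0,0,0 for degrees 0…11.
Finally multiplying by (1 + q + q³ + q⁶), the product of all factors after the first has coefficients 1,1,1,2,1,2,2,2,1,1,1,0 for degrees 0…11.
[q¹¹] = 1·0 + 1·1 + 1·2 + 1·1 = 4.

4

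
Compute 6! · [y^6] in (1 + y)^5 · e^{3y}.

The EGF product rule gives c_6 = Σ_{k_1+k_2=6} C(6; k_1,k_2) · ∏ g_i(k_i), where (1+y)^5 gives the falling factorial (5)_k; e^{3y} gives (3)^k.
g_1(k) for k = 0…6: 1, 5, 20, 60, 120, 120, 0.
g_2(k) for k = 0…6: 1, 3, 9, 27, 81, 243, 729.
c_6 = Σ_k C(6,k)·g_1(k)·g_2(6−k) = 1·1·729 + 6·5·243 + 15·20·81 + 20·60·27 + 15·120·9 + 6·120·3 = 729 + 7290 + 24300 + 32400 + 16200 + 2160 = 83079.

83079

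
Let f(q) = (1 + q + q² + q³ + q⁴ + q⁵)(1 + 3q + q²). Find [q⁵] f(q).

5

(1 + q + q² + q³ + q⁴ + q⁵) has coefficients 1,1,1,1,1,1 for degrees 0…5.
(1 + 3q + q²) has coefficients 1,3,1,0,0,0 for degrees 0…5.
[q⁵] = 1·0 + 1·0 + 1·0 + 1·1 + 1·3 + 1·1 = 5.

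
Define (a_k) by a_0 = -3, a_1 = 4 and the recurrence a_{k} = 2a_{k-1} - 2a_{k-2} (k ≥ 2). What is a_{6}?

-56

The ordinary generating function has denominator 1 - 2t + 2t^2.
Iterating the recurrence: a_0,…,a_{6} = -3, 4, 14, 20, 12, -16, -56.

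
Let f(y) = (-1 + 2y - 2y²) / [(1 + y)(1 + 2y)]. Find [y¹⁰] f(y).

The denominator gives the recurrence a_n = −3a_(n−1) − 2a_(n−2) for n ≥ 3; the numerator fixes a_0 = -1, a_1 = 5, a_2 = -15.
Iterating: -1, 5, -15, 35, -75, 155, -315, 635, -1275, 2555, -5115, so a_10 = -5115.

-5115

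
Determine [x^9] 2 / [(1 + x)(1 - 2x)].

682

Partial fractions give a closed form: a_n = (2/3)·(-1)^n + (4/3)·2^n.
At n = 9: a_9 = 682.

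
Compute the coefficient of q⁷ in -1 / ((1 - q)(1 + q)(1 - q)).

-4

The denominator gives the recurrence a_n = a_(n−1) + a_(n−2) − a_(n−3) for n ≥ 3; the numerator fixes a_0 = -1, a_1 = -1, a_2 = -2.
Iterating: -1, -1, -2, -2, -3, -3, -4, -4, so a_7 = -4.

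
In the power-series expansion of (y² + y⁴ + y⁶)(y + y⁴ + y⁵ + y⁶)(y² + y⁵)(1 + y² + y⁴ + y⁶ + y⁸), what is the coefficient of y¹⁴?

11

(y² + y⁴ + y⁶) has coefficients 0,0,1,0,1,0,1 for degrees 0…6.
(y + y⁴ + y⁵ + y⁶) has coefficients 0,1,0,0,1,1,1,0,0,0,0,0,0,0,0 for degrees 0…14.
Multiplying by (y² + y⁵) gives running coefficients 0,0,0,1,0,0,2,1,1,1,1,1,0,0,0 for degrees 0…14.
Finally multiplying by (1 + y² + y⁴ + y⁶ + y⁸), the product of all factors after the first has coefficients 0,0,0,1,0,1,2,2,3,3,4,4,4,3,4 for degrees 0…14.
[y¹⁴] = 1·4 + 1·4 + 1·3 = 11.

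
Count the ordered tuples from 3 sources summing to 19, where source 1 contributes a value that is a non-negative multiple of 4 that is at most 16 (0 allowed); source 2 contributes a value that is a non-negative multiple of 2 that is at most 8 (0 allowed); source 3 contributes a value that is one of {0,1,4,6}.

2

The generating function for the choices is (1 + z⁴ + z⁸ + z¹² + z¹⁶)·(1 + z² + z⁴ + z⁶ + z⁸)·(1 + z + z⁴ + z⁶); the count is [z¹⁹].
(1 + z⁴ + z⁸ + z¹² + z¹⁶) has coefficients 1,0,0,0,1,0,0,0,1,0,0,0,1,0,0,0,1 for degrees 0…16.
(1 + z² + z⁴ + z⁶ + z⁸) has coefficients 1,0,1,0,1,0,1,0,1,0,0,0,0,0,0,0,0,0,0,0 for degrees 0…19.
Finally multiplying by (1 + z + z⁴ + z⁶), the product of all factors after the first has coefficients 1,1,1,1,2,1,3,1,3,1,2,0,2,0,1,0,0,0,0,0 for degrees 0…19.
[z¹⁹] = 1·0 + 1·0 + 1·0 + 1·1 + 1·1 = 2.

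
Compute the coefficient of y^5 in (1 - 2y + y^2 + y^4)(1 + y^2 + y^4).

-2

(1 - 2y + y^2 + y^4) has coefficients 1,-2,1,0,1 for degrees 0…4.
(1 + y^2 + y^4) has coefficients 1,0,1,0,1,0 for degrees 0…5.
[y^5] = 1·0 − 2·1 + 1·0 + 1·0 = -2.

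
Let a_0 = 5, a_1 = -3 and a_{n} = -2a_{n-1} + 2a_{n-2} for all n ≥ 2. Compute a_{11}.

The ordinary generating function has denominator 1 + 2t - 2t^2.
Iterating the recurrence: a_0,…,a_{11} = 5, -3, 16, -38, 108, -292, 800, -2184, 5968, -16304, 44544, -121696.

-121696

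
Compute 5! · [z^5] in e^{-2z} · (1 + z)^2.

-32

The EGF product rule gives c_5 = Σ_{k_1+k_2=5} C(5; k_1,k_2) · ∏ g_i(k_i), where e^{-2z} gives (-2)^k; (1+z)^2 gives the falling factorial (2)_k.
g_1(k) for k = 0…5: 1, -2, 4, -8, 16, -32.
g_2(k) for k = 0…5: 1, 2, 2, 0, 0, 0.
c_5 = Σ_k C(5,k)·g_1(k)·g_2(5−k) = 10·(-8)·2 + 5·16·2 + 1·(-32)·1 = −160 + 160 − 32 = -32.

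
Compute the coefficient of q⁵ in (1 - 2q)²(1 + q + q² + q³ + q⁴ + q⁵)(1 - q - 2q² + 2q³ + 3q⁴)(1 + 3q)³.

(1 - 2q)² has coefficients 1,-4,4 for degrees 0…2.
(1 + q + q² + q³ + q⁴ + q⁵) has coefficients 1,1,1,1,1,1 for degrees 0…5.
Multiplying by (1 - q - 2q² + 2q³ + 3q⁴) gives running coefficients 1,0,-2,0,3,3 for degrees 0…5.
Finally multiplying by (1 + 3q)³, the product of all factors after the first has coefficients 1,9,25,9,-51,-24 for degrees 0…5.
[q⁵] = 1·(-24) − 4·(-51) + 4·9 = 216.

216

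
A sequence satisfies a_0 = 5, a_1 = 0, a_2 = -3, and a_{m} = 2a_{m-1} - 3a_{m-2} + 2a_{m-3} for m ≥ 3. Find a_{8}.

The ordinary generating function has denominator 1 - 2t + 3t^2 - 2t^3.
Iterating the recurrence: a_0,…,a_{8} = 5, 0, -3, 4, 17, 16, -11, -36, -7.

-7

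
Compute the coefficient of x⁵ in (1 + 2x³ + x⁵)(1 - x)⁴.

13

(1 + 2x³ + x⁵) has coefficients 1,0,0,2,0,1 for degrees 0…5.
(1 - x)⁴ has coefficients 1,-4,6,-4,1,0 for degrees 0…5.
[x⁵] = 1·0 + 2·6 + 1·1 = 13.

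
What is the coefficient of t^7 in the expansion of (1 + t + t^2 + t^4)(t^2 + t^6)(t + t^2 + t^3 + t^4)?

(1 + t + t^2 + t^4) has coefficients 1,1,1,0,1 for degrees 0…4.
(t^2 + t^6) has coefficients 0,0,1,0,0,0,1,0 for degrees 0…7.
Finally multiplying by (t + t^2 + t^3 + t^4), the product of all factors after the first has coefficients 0,0,0,1,1,1,1,1 for degrees 0…7.
[t^7] = 1·1 + 1·1 + 1·1 + 1·1 = 4.

4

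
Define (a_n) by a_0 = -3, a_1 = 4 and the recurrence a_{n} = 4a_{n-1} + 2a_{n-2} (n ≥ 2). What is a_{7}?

18688

The ordinary generating function has denominator 1 - 4x - 2x^2.
Iterating the recurrence: a_0,…,a_{7} = -3, 4, 10, 48, 212, 944, 4200, 18688.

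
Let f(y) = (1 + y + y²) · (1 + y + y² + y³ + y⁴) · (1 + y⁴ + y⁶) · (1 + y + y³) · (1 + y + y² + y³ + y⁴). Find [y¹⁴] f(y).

(1 + y + y²) has coefficients 1,1,1 for degrees 0…2.
(1 + y + y² + y³ + y⁴) has coefficients 1,1,1,1,1,0,0,0,0,0,0,0,0,0,0 for degrees 0…14.
Multiplying by (1 + y⁴ + y⁶) gives running coefficients 1,1,1,1,2,1,2,2,2,1,1,0,0,0,0 for degrees 0…14.
Multiplying by (1 + y + y³) gives running coefficients 1,2,2,3,4,4,4,6,5,5,4,3,1,1,0 for degrees 0…14.
Finally multiplying by (1 + y + y² + y³ + y⁴), the product of all factors after the first has coefficients 1,3,5,8,12,15,17,21,23,24,24,23,18,14,9 for degrees 0…14.
[y¹⁴] = 1·9 + 1·14 + 1·18 = 41.

41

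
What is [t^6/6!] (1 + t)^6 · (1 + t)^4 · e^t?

424051

The EGF product rule gives c_6 = Σ_{k_1+k_2+k_3=6} C(6; k_1,k_2,k_3) · ∏ g_i(k_i), where (1+t)^6 gives the falling factorial (6)_k; (1+t)^4 gives the falling factorial (4)_k; e^t gives (1)^k.
g_1(k) for k = 0…6: 1, 6, 30, 120, 360, 720, 720.
g_2(k) for k = 0…6: 1, 4, 12, 24, 24, 0, 0.
g_3(k) for k = 0…6: 1, 1, 1, 1, 1, 1, 1.
First combine the last two factors: h(k) = Σ_j C(k,j)·g_2(j)·g_3(k−j) for k = 0…6: 1, 5, 21, 73, 209, 501, 1045.
c_6 = Σ_k C(6,k)·g_1(k)·h(6−k) = 1·1·1045 + 6·6·501 + 15·30·209 + 20·120·73 + 15·360·21 + 6·720·5 + 1·720·1 = 1045 + 18036 + 94050 + 175200 + 113400 + 21600 + 720 = 424051.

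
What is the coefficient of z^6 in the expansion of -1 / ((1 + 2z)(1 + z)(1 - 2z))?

Partial fractions give a closed form: a_n = (-1)·(-2)^n + (1/3)·(-1)^n + (-1/3)·2^n.
At n = 6: a_6 = -85.

-85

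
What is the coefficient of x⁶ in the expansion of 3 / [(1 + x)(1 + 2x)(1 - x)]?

Partial fractions give a closed form: a_n = (-3/2)·(-1)^n + (4)·(-2)^n + (1/2)·1^n.
At n = 6: a_6 = 255.

255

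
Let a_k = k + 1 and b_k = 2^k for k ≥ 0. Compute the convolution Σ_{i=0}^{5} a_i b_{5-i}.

The convolution is the x^5 coefficient of A(x)B(x).
Σ = 1·32 + 2·16 + 3·8 + 4·4 + 5·2 + 6·1 = 120.

120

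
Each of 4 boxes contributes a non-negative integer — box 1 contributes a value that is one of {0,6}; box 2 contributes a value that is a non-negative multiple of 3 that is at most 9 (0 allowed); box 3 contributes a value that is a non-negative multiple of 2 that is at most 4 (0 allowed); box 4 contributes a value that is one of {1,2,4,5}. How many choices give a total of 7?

The generating function for the choices is (1 + x^6)·(1 + x^3 + x^6 + x^9)·(1 + x^2 + x^4)·(x + x^2 + x^4 + x^5); the count is [x^7].
(1 + x^6) has coefficients 1,0,0,0,0,0,1 for degrees 0…6.
(1 + x^3 + x^6 + x^9) has coefficients 1,0,0,1,0,0,1,0 for degrees 0…7.
Multiplying by (1 + x^2 + x^4) gives running coefficients 1,0,1,1,1,1,1,1 for degrees 0…7.
Finally multiplying by (x + x^2 + x^4 + x^5), the product of all factors after the first has coefficients 0,1,1,1,3,3,3,4 for degrees 0…7.
[x^7] = 1·4 + 1·1 = 5.

5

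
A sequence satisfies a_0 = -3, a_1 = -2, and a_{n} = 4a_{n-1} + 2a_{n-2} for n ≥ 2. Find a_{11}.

The ordinary generating function has denominator 1 - 4y - 2y^2.
Iterating the recurrence: a_0,…,a_{11} = -3, -2, -14, -60, -268, -1192, -5304, -23600, -105008, -467232, -2078944, -9250240.

-9250240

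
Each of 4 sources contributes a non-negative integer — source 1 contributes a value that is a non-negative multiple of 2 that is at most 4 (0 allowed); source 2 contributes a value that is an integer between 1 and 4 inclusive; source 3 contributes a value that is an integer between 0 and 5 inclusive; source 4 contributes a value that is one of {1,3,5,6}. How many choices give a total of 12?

The generating function for the choices is (1 + t^2 + t^4)·(t + t^2 + t^3 + t^4)·(1 + t + t^2 + t^3 + t^4 + t^5)·(t + t^3 + t^5 + t^6); the count is [t^12].
(1 + t^2 + t^4) has coefficients 1,0,1,0,1 for degrees 0…4.
(t + t^2 + t^3 + t^4) has coefficients 0,1,1,1,1,0,0,0,0,0,0,0,0 for degrees 0…12.
Multiplying by (1 + t + t^2 + t^3 + t^4 + t^5) gives running coefficients 0,1,2,3,4,4,4,3,2,1,0,0,0 for degrees 0…12.
Finally multiplying by (t + t^3 + t^5 + t^6), the product of all factors after the first has coefficients 0,0,1,2,4,6,8,11,12,13,12,10,8 for degrees 0…12.
[t^12] = 1·8 + 1·12 + 1·12 = 32.

32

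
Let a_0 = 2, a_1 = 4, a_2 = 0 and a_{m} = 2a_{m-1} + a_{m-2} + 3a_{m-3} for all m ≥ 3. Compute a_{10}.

The ordinary generating function has denominator 1 - 2z - z^2 - 3z^3.
Iterating the recurrence: a_0,…,a_{10} = 2, 4, 0, 10, 32, 74, 210, 590, 1612, 4444, 12270.

12270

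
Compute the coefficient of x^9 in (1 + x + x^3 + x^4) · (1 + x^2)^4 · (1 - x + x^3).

(1 + x + x^3 + x^4) has coefficients 1,1,0,1,1 for degrees 0…4.
(1 + x^2)^4 has coefficients 1,0,4,0,6,0,4,0,1,0 for degrees 0…9.
Finally multiplying by (1 - x + x^3), the product of all factors after the first has coefficients 1,-1,4,-3,6,-2,4,2,1,3 for degrees 0…9.
[x^9] = 1·3 + 1·1 + 1·4 + 1·(-2) = 6.

6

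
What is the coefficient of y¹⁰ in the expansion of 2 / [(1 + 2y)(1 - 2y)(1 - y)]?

2730

The denominator gives the recurrence a_n = a_(n−1) + 4a_(n−2) − 4a_(n−3) for n ≥ 3; the numerator fixes a_0 = 2, a_1 = 2, a_2 = 10.
Iterating: 2, 2, 10, 10, 42, 42, 170, 170, 682, 682, 2730, so a_10 = 2730.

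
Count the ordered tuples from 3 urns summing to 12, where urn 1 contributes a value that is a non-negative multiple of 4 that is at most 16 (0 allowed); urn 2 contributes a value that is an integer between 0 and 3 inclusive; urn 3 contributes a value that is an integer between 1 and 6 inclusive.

6

The generating function for the choices is (1 + z⁴ + z⁸ + z¹² + z¹⁶)·(1 + z + z² + z³)·(z + z² + z³ + z⁴ + z⁵ + z⁶); the count is [z¹²].
(1 + z⁴ + z⁸ + z¹² + z¹⁶) has coefficients 1,0,0,0,1,0,0,0,1,0,0,0,1 for degrees 0…12.
(1 + z + z² + z³) has coefficients 1,1,1,1,0,0,0,0,0,0,0,0,0 for degrees 0…12.
Finally multiplying by (z + z² + z³ + z⁴ + z⁵ + z⁶), the product of all factors after the first has coefficients 0,1,2,3,4,4,4,3,2,1,0,0,0 for degrees 0…12.
[z¹²] = 1·0 + 1·2 + 1·4 + 1·0 = 6.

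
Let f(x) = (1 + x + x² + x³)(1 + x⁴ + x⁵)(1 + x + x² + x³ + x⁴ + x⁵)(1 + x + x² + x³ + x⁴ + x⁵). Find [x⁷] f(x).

36

(1 + x + x² + x³) has coefficients 1,1,1,1 for degrees 0…3.
(1 + x⁴ + x⁵) has coefficients 1,0,0,0,1,1,0,0 for degrees 0…7.
Multiplying by (1 + x + x² + x³ + x⁴ + x⁵) gives running coefficients 1,1,1,1,2,3,2,2 for degrees 0…7.
Finally multiplying by (1 + x + x² + x³ + x⁴ + x⁵), the product of all factors after the first has coefficients 1,2,3,4,6,9,10,11 for degrees 0…7.
[x⁷] = 1·11 + 1·10 + 1·9 + 1·6 = 36.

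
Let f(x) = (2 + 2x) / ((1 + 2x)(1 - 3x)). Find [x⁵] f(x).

Partial fractions give a closed form: a_n = (2/5)·(-2)^n + (8/5)·3^n.
At n = 5: a_5 = 376.

376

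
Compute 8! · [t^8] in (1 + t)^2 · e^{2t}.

The EGF product rule gives c_8 = Σ_{k_1+k_2=8} C(8; k_1,k_2) · ∏ g_i(k_i), where (1+t)^2 gives the falling factorial (2)_k; e^{2t} gives (2)^k.
g_1(k) for k = 0…8: 1, 2, 2, 0, 0, 0, 0, 0, 0.
g_2(k) for k = 0…8: 1, 2, 4, 8, 16, 32, 64, 128, 256.
c_8 = Σ_k C(8,k)·g_1(k)·g_2(8−k) = 1·1·256 + 8·2·128 + 28·2·64 = 256 + 2048 + 3584 = 5888.

5888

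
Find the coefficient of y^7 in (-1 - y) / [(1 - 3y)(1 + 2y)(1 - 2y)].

Partial fractions give a closed form: a_n = (-12/5)·3^n + (-1/10)·(-2)^n + (3/2)·2^n.
At n = 7: a_7 = -5044.

-5044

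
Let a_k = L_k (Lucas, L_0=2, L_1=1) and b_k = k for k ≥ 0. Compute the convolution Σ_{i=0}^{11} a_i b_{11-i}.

828

This is [x^11] in the product of the two ordinary generating functions.
Σ = 2·11 + 1·10 + 3·9 + 4·8 + 7·7 + 11·6 + 18·5 + 29·4 + 47·3 + 76·2 + 123·1 + 199·0 = 828.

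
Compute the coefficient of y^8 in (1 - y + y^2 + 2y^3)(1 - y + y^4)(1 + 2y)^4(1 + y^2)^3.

122

(1 - y + y^2 + 2y^3) has coefficients 1,-1,1,2 for degrees 0…3.
(1 - y + y^4) has coefficients 1,-1,0,0,1,0,0,0,0 for degrees 0…8.
Multiplying by (1 + 2y)^4 gives running coefficients 1,7,16,8,-15,-8,24,32,16 for degrees 0…8.
Finally multiplying by (1 + y^2)^3, the product of all factors after the first has coefficients 1,7,19,29,36,37,28,39,59 for degrees 0…8.
[y^8] = 1·59 − 1·39 + 1·28 + 2·37 = 122.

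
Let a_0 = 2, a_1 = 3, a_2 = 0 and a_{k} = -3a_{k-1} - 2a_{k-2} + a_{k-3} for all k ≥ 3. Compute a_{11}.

-337

The ordinary generating function has denominator 1 + 3t + 2t^2 - t^3.
Iterating the recurrence: a_0,…,a_{11} = 2, 3, 0, -4, 15, -37, 77, -142, 235, -344, 420, -337.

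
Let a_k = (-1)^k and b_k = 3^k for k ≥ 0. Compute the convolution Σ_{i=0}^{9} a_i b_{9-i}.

This is [x^9] in the product of the two ordinary generating functions.
Σ = 1·19683 − 1·6561 + 1·2187 − 1·729 + 1·243 − 1·81 + 1·27 − 1·9 + 1·3 − 1·1 = 14762.

14762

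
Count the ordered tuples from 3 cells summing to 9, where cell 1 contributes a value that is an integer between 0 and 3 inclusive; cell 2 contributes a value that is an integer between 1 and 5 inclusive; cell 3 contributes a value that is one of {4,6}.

The generating function for the choices is (1 + x + x² + x³)·(x + x² + x³ + x⁴ + x⁵)·(x⁴ + x⁶); the count is [x⁹].
(1 + x + x² + x³) has coefficients 1,1,1,1 for degrees 0…3.
(x + x² + x³ + x⁴ + x⁵) has coefficients 0,1,1,1,1,1,0,0,0,0 for degrees 0…9.
Finally multiplying by (x⁴ + x⁶), the product of all factors after the first has coefficients 0,0,0,0,0,1,1,2,2,2 for degrees 0…9.
[x⁹] = 1·2 + 1·2 + 1·2 + 1·1 = 7.

7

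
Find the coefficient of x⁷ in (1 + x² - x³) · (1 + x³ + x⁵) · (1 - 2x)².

(1 + x² - x³) has coefficients 1,0,1,-1 for degrees 0…3.
(1 + x³ + x⁵) has coefficients 1,0,0,1,0,1,0,0 for degrees 0…7.
Finally multiplying by (1 - 2x)², the product of all factors after the first has coefficients 1,-4,4,1,-4,5,-4,4 for degrees 0…7.
[x⁷] = 1·4 + 1·5 − 1·(-4) = 13.

13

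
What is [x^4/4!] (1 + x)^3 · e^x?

73

The EGF product rule gives c_4 = Σ_{k_1+k_2=4} C(4; k_1,k_2) · ∏ g_i(k_i), where (1+x)^3 gives the falling factorial (3)_k; e^x gives (1)^k.
g_1(k) for k = 0…4: 1, 3, 6, 6, 0.
g_2(k) for k = 0…4: 1, 1, 1, 1, 1.
c_4 = Σ_k C(4,k)·g_1(k)·g_2(4−k) = 1·1·1 + 4·3·1 + 6·6·1 + 4·6·1 = 1 + 12 + 36 + 24 = 73.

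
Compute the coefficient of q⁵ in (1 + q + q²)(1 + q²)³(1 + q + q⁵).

(1 + q + q²) has coefficients 1,1,1 for degrees 0…2.
(1 + q²)³ has coefficients 1,0,3,0,3,0 for degrees 0…5.
Finally multiplying by (1 + q + q⁵), the product of all factors after the first has coefficients 1,1,3,3,3,4 for degrees 0…5.
[q⁵] = 1·4 + 1·3 + 1·3 = 10.

10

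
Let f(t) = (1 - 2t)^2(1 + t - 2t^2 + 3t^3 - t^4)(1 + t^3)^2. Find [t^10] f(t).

-21

(1 - 2t)^2 has coefficients 1,-4,4 for degrees 0…2.
(1 + t - 2t^2 + 3t^3 - t^4) has coefficients 1,1,-2,3,-1,0,0,0,0,0,0 for degrees 0…10.
Finally multiplying by (1 + t^3)^2, the product of all factors after the first has coefficients 1,1,-2,5,1,-4,7,-1,-2,3,-1 for degrees 0…10.
[t^10] = 1·(-1) − 4·3 + 4·(-2) = -21.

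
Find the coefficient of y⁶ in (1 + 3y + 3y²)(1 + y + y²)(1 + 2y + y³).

6

(1 + 3y + 3y²) has coefficients 1,3,3 for degrees 0…2.
(1 + y + y²) has coefficients 1,1,1,0,0,0,0 for degrees 0…6.
Finally multiplying by (1 + 2y + y³), the product of all factors after the first has coefficients 1,3,3,3,1,1,0 for degrees 0…6.
[y⁶] = 1·0 + 3·1 + 3·1 = 6.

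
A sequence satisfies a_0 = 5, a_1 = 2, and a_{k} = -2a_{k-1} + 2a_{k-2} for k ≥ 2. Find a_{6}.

200

The ordinary generating function has denominator 1 + 2z - 2z^2.
Iterating the recurrence: a_0,…,a_{6} = 5, 2, 6, -8, 28, -72, 200.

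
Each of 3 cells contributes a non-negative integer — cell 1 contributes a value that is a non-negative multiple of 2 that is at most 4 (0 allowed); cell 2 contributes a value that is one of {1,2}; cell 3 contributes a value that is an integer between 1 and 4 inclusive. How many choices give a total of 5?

The generating function for the choices is (1 + q^2 + q^4)·(q + q^2)·(q + q^2 + q^3 + q^4); the count is [q^5].
(1 + q^2 + q^4) has coefficients 1,0,1,0,1 for degrees 0…4.
(q + q^2) has coefficients 0,1,1,0,0,0 for degrees 0…5.
Finally multiplying by (q + q^2 + q^3 + q^4), the product of all factors after the first has coefficients 0,0,1,2,2,2 for degrees 0…5.
[q^5] = 1·2 + 1·2 + 1·0 = 4.

4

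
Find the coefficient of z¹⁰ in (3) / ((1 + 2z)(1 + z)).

The denominator gives the recurrence a_n = −3a_(n−1) − 2a_(n−2) for n ≥ 2; the numerator fixes a_0 = 3, a_1 = -9.
Iterating: 3, -9, 21, -45, 93, -189, 381, -765, 1533, -3069, 6141, so a_10 = 6141.

6141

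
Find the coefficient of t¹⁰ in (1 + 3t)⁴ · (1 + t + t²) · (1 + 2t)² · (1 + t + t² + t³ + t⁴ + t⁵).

5070

(1 + 3t)⁴ has coefficients 1,12,54,108,81 for degrees 0…4.
(1 + t + t²) has coefficients 1,1,1,0,0,0,0,0,0,0,0 for degrees 0…10.
Multiplying by (1 + 2t)² gives running coefficients 1,5,9,8,4,0,0,0,0,0,0 for degrees 0…10.
Finally multiplying by (1 + t + t² + t³ + t⁴ + t⁵), the product of all factors after the first has coefficients 1,6,15,23,27,27,26,21,12,4,0 for degrees 0…10.
[t¹⁰] = 1·0 + 12·4 + 54·12 + 108·21 + 81·26 = 5070.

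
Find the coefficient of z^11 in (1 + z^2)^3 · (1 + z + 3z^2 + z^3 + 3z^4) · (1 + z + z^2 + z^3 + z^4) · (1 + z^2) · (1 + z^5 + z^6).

183

(1 + z^2)^3 has coefficients 1,0,3,0,3,0,1 for degrees 0…6.
(1 + z + 3z^2 + z^3 + 3z^4) has coefficients 1,1,3,1,3,0,0,0,0,0,0,0 for degrees 0…11.
Multiplying by (1 + z + z^2 + z^3 + z^4) gives running coefficients 1,2,5,6,9,8,7,4,3,0,0,0 for degrees 0…11.
Multiplying by (1 + z^2) gives running coefficients 1,2,6,8,14,14,16,12,10,4,3,0 for degrees 0…11.
Finally multiplying by (1 + z^5 + z^6), the product of all factors after the first has coefficients 1,2,6,8,14,15,19,20,24,26,31,30 for degrees 0…11.
[z^11] = 1·30 + 3·26 + 3·20 + 1·15 = 183.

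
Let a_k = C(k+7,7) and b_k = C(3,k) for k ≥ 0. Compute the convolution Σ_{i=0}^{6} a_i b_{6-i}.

5202

This is [x^6] in the product of the two ordinary generating functions.
Σ = 1·0 + 8·0 + 36·0 + 120·1 + 330·3 + 792·3 + 1716·1 = 5202.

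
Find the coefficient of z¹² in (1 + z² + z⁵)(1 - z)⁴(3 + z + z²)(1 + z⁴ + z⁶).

(1 + z² + z⁵) has coefficients 1,0,1,0,0,1 for degrees 0…5.
(1 - z)⁴ has coefficients 1,-4,6,-4,1,0,0,0,0,0,0,0,0 for degrees 0…12.
Multiplying by (3 + z + z²) gives running coefficients 3,-11,15,-10,5,-3,1,0,0,0,0,0,0 for degrees 0…12.
Finally multiplying by (1 + z⁴ + z⁶), the product of all factors after the first has coefficients 3,-11,15,-10,8,-14,19,-21,20,-13,6,-3,1 for degrees 0…12.
[z¹²] = 1·1 + 1·6 + 1·(-21) = -14.

-14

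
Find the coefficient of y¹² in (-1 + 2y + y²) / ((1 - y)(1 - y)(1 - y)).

131

The denominator gives the recurrence a_n = 3a_(n−1) − 3a_(n−2) + a_(n−3) for n ≥ 3; the numerator fixes a_0 = -1, a_1 = -1, a_2 = 1.
Iterating: -1, -1, 1, 5, 11, 19, 29, 41, 55, 71, 89, 109, 131, so a_12 = 131.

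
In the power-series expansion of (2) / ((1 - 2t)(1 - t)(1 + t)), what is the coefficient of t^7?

Partial fractions give a closed form: a_n = (8/3)·2^n + (-1)·1^n + (1/3)·(-1)^n.
At n = 7: a_7 = 340.

340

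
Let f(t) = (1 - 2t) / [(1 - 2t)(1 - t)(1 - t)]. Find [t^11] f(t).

The denominator gives the recurrence a_n = 4a_(n−1) − 5a_(n−2) + 2a_(n−3) for n ≥ 3; the numerator fixes a_0 = 1, a_1 = 2, a_2 = 3.
Iterating: 1, 2, 3, 4, 5, 6, 7, 8, 9, 10, 11, 12, so a_11 = 12.

12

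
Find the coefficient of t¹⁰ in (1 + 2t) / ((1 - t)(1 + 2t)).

1

The denominator gives the recurrence a_n = −a_(n−1) + 2a_(n−2) for n ≥ 2; the numerator fixes a_0 = 1, a_1 = 1.
Iterating: 1, 1, 1, 1, 1, 1, 1, 1, 1, 1, 1, so a_10 = 1.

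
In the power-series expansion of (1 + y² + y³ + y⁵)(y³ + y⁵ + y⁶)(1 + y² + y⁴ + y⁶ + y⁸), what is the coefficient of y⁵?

(1 + y² + y³ + y⁵) has coefficients 1,0,1,1,0,1 for degrees 0…5.
(y³ + y⁵ + y⁶) has coefficients 0,0,0,1,0,1 for degrees 0…5.
Finally multiplying by (1 + y² + y⁴ + y⁶ + y⁸), the product of all factors after the first has coefficients 0,0,0,1,0,2 for degrees 0…5.
[y⁵] = 1·2 + 1·1 + 1·0 + 1·0 = 3.

3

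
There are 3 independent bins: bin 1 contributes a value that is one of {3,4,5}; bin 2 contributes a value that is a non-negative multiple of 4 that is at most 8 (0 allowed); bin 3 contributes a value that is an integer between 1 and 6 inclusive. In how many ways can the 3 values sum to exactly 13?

5

The generating function for the choices is (t^3 + t^4 + t^5)·(1 + t^4 + t^8)·(t + t^2 + t^3 + t^4 + t^5 + t^6); the count is [t^13].
(t^3 + t^4 + t^5) has coefficients 0,0,0,1,1,1 for degrees 0…5.
(1 + t^4 + t^8) has coefficients 1,0,0,0,1,0,0,0,1,0,0,0,0,0 for degrees 0…13.
Finally multiplying by (t + t^2 + t^3 + t^4 + t^5 + t^6), the product of all factors after the first has coefficients 0,1,1,1,1,2,2,1,1,2,2,1,1,1 for degrees 0…13.
[t^13] = 1·2 + 1·2 + 1·1 = 5.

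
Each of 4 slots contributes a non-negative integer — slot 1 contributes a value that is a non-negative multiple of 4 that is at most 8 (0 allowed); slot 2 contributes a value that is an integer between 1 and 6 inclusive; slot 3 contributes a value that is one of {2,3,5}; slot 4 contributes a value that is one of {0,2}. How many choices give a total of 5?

3

The generating function for the choices is (1 + y⁴ + y⁸)·(y + y² + y³ + y⁴ + y⁵ + y⁶)·(y² + y³ + y⁵)·(1 + y²); the count is [y⁵].
(1 + y⁴ + y⁸) has coefficients 1,0,0,0,1,0 for degrees 0…5.
(y + y² + y³ + y⁴ + y⁵ + y⁶) has coefficients 0,1,1,1,1,1 for degrees 0…5.
Multiplying by (y² + y³ + y⁵) gives running coefficients 0,0,0,1,2,2 for degrees 0…5.
Finally multiplying by (1 + y²), the product of all factors after the first has coefficients 0,0,0,1,2,3 for degrees 0…5.
[y⁵] = 1·3 + 1·0 = 3.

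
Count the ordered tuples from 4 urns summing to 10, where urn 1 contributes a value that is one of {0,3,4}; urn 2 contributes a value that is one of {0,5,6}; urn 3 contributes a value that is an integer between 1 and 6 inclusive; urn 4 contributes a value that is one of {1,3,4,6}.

The generating function for the choices is (1 + q^3 + q^4)·(1 + q^5 + q^6)·(q + q^2 + q^3 + q^4 + q^5 + q^6)·(q + q^3 + q^4 + q^6); the count is [q^10].
(1 + q^3 + q^4) has coefficients 1,0,0,1,1 for degrees 0…4.
(1 + q^5 + q^6) has coefficients 1,0,0,0,0,1,1,0,0,0,0 for degrees 0…10.
Multiplying by (q + q^2 + q^3 + q^4 + q^5 + q^6) gives running coefficients 0,1,1,1,1,1,2,2,2,2,2 for degrees 0…10.
Finally multiplying by (q + q^3 + q^4 + q^6), the product of all factors after the first has coefficients 0,0,1,1,2,3,3,5,5,6,7 for degrees 0…10.
[q^10] = 1·7 + 1·5 + 1·3 = 15.

15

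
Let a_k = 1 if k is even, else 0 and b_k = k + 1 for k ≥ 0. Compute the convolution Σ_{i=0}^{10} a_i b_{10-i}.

36

Write out a_i and b_{10-i} for i = 0,…,10 and sum the products.
Σ = 1·11 + 0·10 + 1·9 + 0·8 + 1·7 + 0·6 + 1·5 + 0·4 + 1·3 + 0·2 + 1·1 = 36.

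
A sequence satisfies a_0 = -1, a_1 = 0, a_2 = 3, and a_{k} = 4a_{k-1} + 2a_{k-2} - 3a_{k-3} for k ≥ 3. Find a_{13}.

33506880

The ordinary generating function has denominator 1 - 4z - 2z^2 + 3z^3.
Iterating the recurrence: a_0,…,a_{13} = -1, 0, 3, 15, 66, 285, 1227, 5280, 22719, 97755, 420618, 1809825, 7787271, 33506880.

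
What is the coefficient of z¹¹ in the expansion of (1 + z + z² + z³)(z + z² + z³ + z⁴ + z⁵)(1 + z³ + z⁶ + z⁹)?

7

(1 + z + z² + z³) has coefficients 1,1,1,1 for degrees 0…3.
(z + z² + z³ + z⁴ + z⁵) has coefficients 0,1,1,1,1,1,0,0,0,0,0,0 for degrees 0…11.
Finally multiplying by (1 + z³ + z⁶ + z⁹), the product of all factors after the first has coefficients 0,1,1,1,2,2,1,2,2,1,2,2 for degrees 0…11.
[z¹¹] = 1·2 + 1·2 + 1·1 + 1·2 = 7.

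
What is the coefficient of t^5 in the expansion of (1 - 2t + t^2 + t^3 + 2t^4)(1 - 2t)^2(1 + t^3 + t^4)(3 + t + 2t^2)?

(1 - 2t + t^2 + t^3 + 2t^4) has coefficients 1,-2,1,1,2 for degrees 0…4.
(1 - 2t)^2 has coefficients 1,-4,4,0,0,0 for degrees 0…5.
Multiplying by (1 + t^3 + t^4) gives running coefficients 1,-4,4,1,-3,0 for degrees 0…5.
Finally multiplying by (3 + t + 2t^2), the product of all factors after the first has coefficients 3,-11,10,-1,0,-1 for degrees 0…5.
[t^5] = 1·(-1) − 2·0 + 1·(-1) + 1·10 + 2·(-11) = -14.

-14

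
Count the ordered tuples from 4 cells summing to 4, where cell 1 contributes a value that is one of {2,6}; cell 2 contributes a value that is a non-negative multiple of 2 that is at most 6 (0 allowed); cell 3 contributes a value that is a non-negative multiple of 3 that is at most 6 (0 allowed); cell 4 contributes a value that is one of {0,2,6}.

2

The generating function for the choices is (z^2 + z^6)·(1 + z^2 + z^4 + z^6)·(1 + z^3 + z^6)·(1 + z^2 + z^6); the count is [z^4].
(z^2 + z^6) has coefficients 0,0,1,0,0 for degrees 0…4.
(1 + z^2 + z^4 + z^6) has coefficients 1,0,1,0,1 for degrees 0…4.
Multiplying by (1 + z^3 + z^6) gives running coefficients 1,0,1,1,1 for degrees 0…4.
Finally multiplying by (1 + z^2 + z^6), the product of all factors after the first has coefficients 1,0,2,1,2 for degrees 0…4.
[z^4] = 1·2 = 2.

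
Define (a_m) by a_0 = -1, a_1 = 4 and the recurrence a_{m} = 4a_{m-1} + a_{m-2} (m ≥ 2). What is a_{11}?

6633136

The ordinary generating function has denominator 1 - 4q - q^2.
Iterating the recurrence: a_0,…,a_{11} = -1, 4, 15, 64, 271, 1148, 4863, 20600, 87263, 369652, 1565871, 6633136.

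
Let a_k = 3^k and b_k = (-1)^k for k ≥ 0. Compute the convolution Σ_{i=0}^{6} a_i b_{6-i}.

This is [x^6] in the product of the two ordinary generating functions.
Σ = 1·1 + 3·(-1) + 9·1 + 27·(-1) + 81·1 + 243·(-1) + 729·1 = 547.

547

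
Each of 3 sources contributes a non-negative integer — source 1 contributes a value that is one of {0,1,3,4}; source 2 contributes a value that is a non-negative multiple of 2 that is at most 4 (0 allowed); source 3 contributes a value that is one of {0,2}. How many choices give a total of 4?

The generating function for the choices is (1 + x + x^3 + x^4)·(1 + x^2 + x^4)·(1 + x^2); the count is [x^4].
(1 + x + x^3 + x^4) has coefficients 1,1,0,1,1 for degrees 0…4.
(1 + x^2 + x^4) has coefficients 1,0,1,0,1 for degrees 0…4.
Finally multiplying by (1 + x^2), the product of all factors after the first has coefficients 1,0,2,0,2 for degrees 0…4.
[x^4] = 1·2 + 1·0 + 1·0 + 1·1 = 3.

3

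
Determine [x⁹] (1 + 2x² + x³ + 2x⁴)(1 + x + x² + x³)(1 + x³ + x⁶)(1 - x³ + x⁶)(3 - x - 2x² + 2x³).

11

(1 + 2x² + x³ + 2x⁴) has coefficients 1,0,2,1,2 for degrees 0…4.
(1 + x + x² + x³) has coefficients 1,1,1,1,0,0,0,0,0,0 for degrees 0…9.
Multiplying by (1 + x³ + x⁶) gives running coefficients 1,1,1,2,1,1,2,1,1,1 for degrees 0…9.
Multiplying by (1 - x³ + x⁶) gives running coefficients 1,1,1,1,0,0,1,1,1,1 for degrees 0…9.
Finally multiplying by (3 - x - 2x² + 2x³), the product of all factors after the first has coefficients 3,2,0,2,-1,0,5,2,0,2 for degrees 0…9.
[x⁹] = 1·2 + 2·2 + 1·5 + 2·0 = 11.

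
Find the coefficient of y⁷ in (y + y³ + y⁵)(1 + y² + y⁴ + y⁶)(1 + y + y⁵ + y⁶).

4

(y + y³ + y⁵) has coefficients 0,1,0,1,0,1 for degrees 0…5.
(1 + y² + y⁴ + y⁶) has coefficients 1,0,1,0,1,0,1,0 for degrees 0…7.
Finally multiplying by (1 + y + y⁵ + y⁶), the product of all factors after the first has coefficients 1,1,1,1,1,2,2,2 for degrees 0…7.
[y⁷] = 1·2 + 1·1 + 1·1 = 4.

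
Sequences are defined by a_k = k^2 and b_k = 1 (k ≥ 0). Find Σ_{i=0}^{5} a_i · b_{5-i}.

55

This is [x^5] in the product of the two ordinary generating functions.
Σ = 0·1 + 1·1 + 4·1 + 9·1 + 16·1 + 25·1 = 55.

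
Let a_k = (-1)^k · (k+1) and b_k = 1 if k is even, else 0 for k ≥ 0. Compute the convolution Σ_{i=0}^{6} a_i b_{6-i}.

16

This is [x^6] in the product of the two ordinary generating functions.
Σ = 1·1 − 2·0 + 3·1 − 4·0 + 5·1 − 6·0 + 7·1 = 16.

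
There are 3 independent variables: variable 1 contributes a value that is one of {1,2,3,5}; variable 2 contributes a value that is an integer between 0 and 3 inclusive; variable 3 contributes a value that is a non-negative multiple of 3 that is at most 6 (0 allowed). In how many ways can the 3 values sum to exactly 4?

The generating function for the choices is (t + t² + t³ + t⁵)·(1 + t + t² + t³)·(1 + t³ + t⁶); the count is [t⁴].
(t + t² + t³ + t⁵) has coefficients 0,1,1,1,0 for degrees 0…4.
(1 + t + t² + t³) has coefficients 1,1,1,1,0 for degrees 0…4.
Finally multiplying by (1 + t³ + t⁶), the product of all factors after the first has coefficients 1,1,1,2,1 for degrees 0…4.
[t⁴] = 1·2 + 1·1 + 1·1 = 4.

4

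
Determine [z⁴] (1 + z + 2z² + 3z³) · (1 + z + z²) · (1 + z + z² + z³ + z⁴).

18

(1 + z + 2z² + 3z³) has coefficients 1,1,2,3 for degrees 0…3.
(1 + z + z²) has coefficients 1,1,1,0,0 for degrees 0…4.
Finally multiplying by (1 + z + z² + z³ + z⁴), the product of all factors after the first has coefficients 1,2,3,3,3 for degrees 0…4.
[z⁴] = 1·3 + 1·3 + 2·3 + 3·2 = 18.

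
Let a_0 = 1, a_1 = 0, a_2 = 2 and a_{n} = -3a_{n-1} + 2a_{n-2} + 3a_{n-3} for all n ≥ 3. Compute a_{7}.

The ordinary generating function has denominator 1 + 3q - 2q^2 - 3q^3.
Iterating the recurrence: a_0,…,a_{7} = 1, 0, 2, -3, 13, -39, 134, -441.

-441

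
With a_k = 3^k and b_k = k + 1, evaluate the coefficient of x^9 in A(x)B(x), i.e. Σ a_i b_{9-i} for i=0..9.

This is [x^9] in the product of the two ordinary generating functions.
Σ = 1·10 + 3·9 + 9·8 + 27·7 + 81·6 + 243·5 + 729·4 + 2187·3 + 6561·2 + 19683·1 = 44281.

44281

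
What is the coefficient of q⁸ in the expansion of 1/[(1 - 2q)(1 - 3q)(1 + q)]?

14421

Partial fractions give a closed form: a_n = (-4/3)·2^n + (9/4)·3^n + (1/12)·(-1)^n.
At n = 8: a_8 = 14421.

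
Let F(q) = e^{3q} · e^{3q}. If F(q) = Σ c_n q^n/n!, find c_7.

279936

The EGF product rule gives c_7 = Σ_{k_1+k_2=7} C(7; k_1,k_2) · ∏ g_i(k_i), where e^{3q} gives (3)^k; e^{3q} gives (3)^k.
g_1(k) for k = 0…7: 1, 3, 9, 27, 81, 243, 729, 2187.
g_2(k) for k = 0…7: 1, 3, 9, 27, 81, 243, 729, 2187.
c_7 = Σ_k C(7,k)·g_1(k)·g_2(7−k) = 1·1·2187 + 7·3·729 + 21·9·243 + 35·27·81 + 35·81·27 + 21·243·9 + 7·729·3 + 1·2187·1 = 2187 + 15309 + 45927 + 76545 + 76545 + 45927 + 15309 + 2187 = 279936.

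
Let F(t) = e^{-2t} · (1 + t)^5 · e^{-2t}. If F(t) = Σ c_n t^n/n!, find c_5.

The EGF product rule gives c_5 = Σ_{k_1+k_2+k_3=5} C(5; k_1,k_2,k_3) · ∏ g_i(k_i), where e^{-2t} gives (-2)^k; (1+t)^5 gives the falling factorial (5)_k; e^{-2t} gives (-2)^k.
g_1(k) for k = 0…5: 1, -2, 4, -8, 16, -32.
g_2(k) for k = 0…5: 1, 5, 20, 60, 120, 120.
g_3(k) for k = 0…5: 1, -2, 4, -8, 16, -32.
First combine the last two factors: h(k) = Σ_j C(k,j)·g_2(j)·g_3(k−j) for k = 0…5: 1, 3, 4, -8, -24, 88.
c_5 = Σ_k C(5,k)·g_1(k)·h(5−k) = 1·1·88 + 5·(-2)·(-24) + 10·4·(-8) + 10·(-8)·4 + 5·16·3 + 1·(-32)·1 = 88 + 240 − 320 − 320 + 240 − 32 = -104.

-104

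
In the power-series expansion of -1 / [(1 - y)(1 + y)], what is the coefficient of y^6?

-1

Partial fractions give a closed form: a_n = (-1/2)·1^n + (-1/2)·(-1)^n.
At n = 6: a_6 = -1.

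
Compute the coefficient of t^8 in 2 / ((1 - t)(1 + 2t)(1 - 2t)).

Partial fractions give a closed form: a_n = (-2/3)·1^n + (2/3)·(-2)^n + (2)·2^n.
At n = 8: a_8 = 682.

682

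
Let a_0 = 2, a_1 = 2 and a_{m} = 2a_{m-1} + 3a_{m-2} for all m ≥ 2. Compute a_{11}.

The ordinary generating function has denominator 1 - 2z - 3z^2.
Iterating the recurrence: a_0,…,a_{11} = 2, 2, 10, 26, 82, 242, 730, 2186, 6562, 19682, 59050, 177146.

177146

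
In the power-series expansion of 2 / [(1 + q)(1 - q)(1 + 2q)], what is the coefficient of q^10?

Partial fractions give a closed form: a_n = (-1)·(-1)^n + (1/3)·1^n + (8/3)·(-2)^n.
At n = 10: a_10 = 2730.

2730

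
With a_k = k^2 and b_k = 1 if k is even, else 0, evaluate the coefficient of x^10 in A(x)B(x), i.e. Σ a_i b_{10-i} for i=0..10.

The convolution is the x^10 coefficient of A(x)B(x).
Σ = 0·1 + 1·0 + 4·1 + 9·0 + 16·1 + 25·0 + 36·1 + 49·0 + 64·1 + 81·0 + 100·1 = 220.

220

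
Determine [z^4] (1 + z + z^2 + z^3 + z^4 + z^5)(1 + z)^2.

4

(1 + z + z^2 + z^3 + z^4 + z^5) has coefficients 1,1,1,1,1 for degrees 0…4.
(1 + z)^2 has coefficients 1,2,1,0,0 for degrees 0…4.
[z^4] = 1·0 + 1·0 + 1·1 + 1·2 + 1·1 = 4.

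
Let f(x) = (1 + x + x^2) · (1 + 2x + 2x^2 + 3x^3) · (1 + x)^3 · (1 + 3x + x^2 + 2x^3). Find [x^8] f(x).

164

(1 + x + x^2) has coefficients 1,1,1 for degrees 0…2.
(1 + 2x + 2x^2 + 3x^3) has coefficients 1,2,2,3,0,0,0,0,0 for degrees 0…8.
Multiplying by (1 + x)^3 gives running coefficients 1,5,11,16,17,11,3,0,0 for degrees 0…8.
Finally multiplying by (1 + 3x + x^2 + 2x^3), the product of all factors after the first has coefficients 1,8,27,56,86,100,85,54,25 for degrees 0…8.
[x^8] = 1·25 + 1·54 + 1·85 = 164.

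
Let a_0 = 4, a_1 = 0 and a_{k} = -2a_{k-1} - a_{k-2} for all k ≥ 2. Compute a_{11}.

The ordinary generating function has denominator 1 + 2z + z^2.
Iterating the recurrence: a_0,…,a_{11} = 4, 0, -4, 8, -12, 16, -20, 24, -28, 32, -36, 40.

40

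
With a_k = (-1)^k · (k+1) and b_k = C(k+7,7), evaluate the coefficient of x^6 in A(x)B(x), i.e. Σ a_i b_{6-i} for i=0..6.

781

The convolution is the x^6 coefficient of A(x)B(x).
Σ = 1·1716 − 2·792 + 3·330 − 4·120 + 5·36 − 6·8 + 7·1 = 781.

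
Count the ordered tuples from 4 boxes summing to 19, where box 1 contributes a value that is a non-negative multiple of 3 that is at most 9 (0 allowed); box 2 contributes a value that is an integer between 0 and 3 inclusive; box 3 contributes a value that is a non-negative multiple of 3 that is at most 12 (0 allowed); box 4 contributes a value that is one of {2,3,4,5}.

17

The generating function for the choices is (1 + z^3 + z^6 + z^9)·(1 + z + z^2 + z^3)·(1 + z^3 + z^6 + z^9 + z^12)·(z^2 + z^3 + z^4 + z^5); the count is [z^19].
(1 + z^3 + z^6 + z^9) has coefficients 1,0,0,1,0,0,1,0,0,1 for degrees 0…9.
(1 + z + z^2 + z^3) has coefficients 1,1,1,1,0,0,0,0,0,0,0,0,0,0,0,0,0,0,0,0 for degrees 0…19.
Multiplying by (1 + z^3 + z^6 + z^9 + z^12) gives running coefficients 1,1,1,2,1,1,2,1,1,2,1,1,2,1,1,1,0,0,0,0 for degrees 0…19.
Finally multiplying by (z^2 + z^3 + z^4 + z^5), the product of all factors after the first has coefficients 0,0,1,2,3,5,5,5,6,5,5,6,5,5,6,5,5,5,3,2 for degrees 0…19.
[z^19] = 1·2 + 1·5 + 1·5 + 1·5 = 17.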